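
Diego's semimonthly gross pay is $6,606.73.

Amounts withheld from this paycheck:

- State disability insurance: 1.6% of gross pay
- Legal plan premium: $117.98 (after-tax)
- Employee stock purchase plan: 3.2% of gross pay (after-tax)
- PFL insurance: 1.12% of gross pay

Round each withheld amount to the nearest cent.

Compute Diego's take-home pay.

$6,097.62

State disability insurance: $6,606.73 × 0.016 = $105.71
PFL insurance: $6,606.73 × 0.0112 = $74.00
Employee stock purchase plan: $6,606.73 × 0.032 = $211.42
Legal plan premium: $117.98
Total deductions = $105.71 + $74.00 + $211.42 + $117.98 = $509.11
Net pay = $6,606.73 − $509.11 = $6,097.62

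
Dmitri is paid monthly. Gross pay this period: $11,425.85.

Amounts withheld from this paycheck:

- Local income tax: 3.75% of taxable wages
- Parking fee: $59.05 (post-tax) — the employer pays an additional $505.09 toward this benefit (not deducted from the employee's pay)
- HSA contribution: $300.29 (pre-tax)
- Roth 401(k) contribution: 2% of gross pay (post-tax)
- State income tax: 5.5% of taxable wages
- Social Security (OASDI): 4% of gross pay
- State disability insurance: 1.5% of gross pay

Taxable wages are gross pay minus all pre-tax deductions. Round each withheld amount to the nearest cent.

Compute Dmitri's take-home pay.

HSA contribution: $300.29
Taxable wages = $11,425.85 − $300.29 = $11,125.56
Local income tax: $11,125.56 × 0.0375 = $417.21
State income tax: $11,125.56 × 0.055 = $611.91
Social Security (OASDI): $11,425.85 × 0.04 = $457.03
State disability insurance: $11,425.85 × 0.015 = $171.39
Parking fee: $59.05
Roth 401(k) contribution: $11,425.85 × 0.02 = $228.52
(Employer's $505.09 toward parking fee is not withheld from the employee.)
Total deductions = $300.29 + $417.21 + $611.91 + $457.03 + $171.39 + $59.05 + $228.52 = $2,245.40
Net pay = $11,425.85 − $2,245.40 = $9,180.45

$9,180.45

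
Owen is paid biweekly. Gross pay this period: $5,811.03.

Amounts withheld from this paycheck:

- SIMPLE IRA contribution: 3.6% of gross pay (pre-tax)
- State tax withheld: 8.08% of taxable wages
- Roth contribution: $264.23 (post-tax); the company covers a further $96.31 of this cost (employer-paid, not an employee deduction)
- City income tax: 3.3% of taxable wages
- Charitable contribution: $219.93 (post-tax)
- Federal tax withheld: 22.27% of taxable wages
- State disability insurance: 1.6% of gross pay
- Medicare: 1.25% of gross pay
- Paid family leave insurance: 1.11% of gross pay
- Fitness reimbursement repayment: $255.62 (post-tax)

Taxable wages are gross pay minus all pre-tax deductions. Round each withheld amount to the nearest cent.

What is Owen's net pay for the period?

SIMPLE IRA contribution: $5,811.03 × 0.036 = $209.20
Taxable wages = $5,811.03 − $209.20 = $5,601.83
Federal tax withheld: $5,601.83 × 0.2227 = $1,247.53
City income tax: $5,601.83 × 0.033 = $184.86
State tax withheld: $5,601.83 × 0.0808 = $452.63
Medicare: $5,811.03 × 0.0125 = $72.64
Paid family leave insurance: $5,811.03 × 0.0111 = $64.50
State disability insurance: $5,811.03 × 0.016 = $92.98
Roth contribution: $264.23
Fitness reimbursement repayment: $255.62
Charitable contribution: $219.93
(Employer's $96.31 toward Roth contribution is not withheld from the employee.)
Total deductions = $209.20 + $1,247.53 + $184.86 + $452.63 + $72.64 + $64.50 + $92.98 + $264.23 + $255.62 + $219.93 = $3,064.12
Net pay = $5,811.03 − $3,064.12 = $2,746.91

$2,746.91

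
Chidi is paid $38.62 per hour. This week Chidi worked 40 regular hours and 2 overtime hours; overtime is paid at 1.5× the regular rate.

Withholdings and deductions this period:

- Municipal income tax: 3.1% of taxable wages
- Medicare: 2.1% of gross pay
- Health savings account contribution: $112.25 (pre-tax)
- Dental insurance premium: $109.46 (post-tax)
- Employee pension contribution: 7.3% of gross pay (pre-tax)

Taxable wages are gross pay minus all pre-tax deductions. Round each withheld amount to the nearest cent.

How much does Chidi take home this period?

Regular pay: 40 × $38.62 = $1544.80
Overtime pay: 2 × $38.62 × 1.5 = $115.86
Gross pay = $1544.80 + $115.86 = $1660.66
Health savings account contribution: $112.25
Employee pension contribution: $1660.66 × 0.073 = $121.23
Pre-tax total = $112.25 + $121.23 = $233.48
Taxable wages = $1660.66 − $233.48 = $1427.18
Municipal income tax: $1427.18 × 0.031 = $44.24
Medicare: $1660.66 × 0.021 = $34.87
Dental insurance premium: $109.46
Total deductions = $112.25 + $121.23 + $44.24 + $34.87 + $109.46 = $422.05
Net pay = $1660.66 − $422.05 = $1238.61

$1238.61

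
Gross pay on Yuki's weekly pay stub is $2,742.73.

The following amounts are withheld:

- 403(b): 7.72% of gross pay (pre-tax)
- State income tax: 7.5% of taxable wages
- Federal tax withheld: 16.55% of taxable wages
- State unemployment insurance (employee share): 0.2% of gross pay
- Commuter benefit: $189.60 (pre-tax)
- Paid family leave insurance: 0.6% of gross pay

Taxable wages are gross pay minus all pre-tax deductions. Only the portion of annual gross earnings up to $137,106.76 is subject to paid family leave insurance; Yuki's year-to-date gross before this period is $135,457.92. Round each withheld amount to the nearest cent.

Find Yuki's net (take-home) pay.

403(b): $2,742.73 × 0.0772 = $211.74
Commuter benefit: $189.60
Pre-tax total = $211.74 + $189.60 = $401.34
Taxable wages = $2,742.73 − $401.34 = $2,341.39
State income tax: $2,341.39 × 0.075 = $175.60
Federal tax withheld: $2,341.39 × 0.1655 = $387.50
State unemployment insurance (employee share): $2,742.73 × 0.002 = $5.49
Paid family leave insurance: only $137,106.76 − $135,457.92 = $1,648.84 of this check is subject → $1,648.84 × 0.006 = $9.89
Total deductions = $211.74 + $189.60 + $175.60 + $387.50 + $5.49 + $9.89 = $979.82
Net pay = $2,742.73 − $979.82 = $1,762.91

$1,762.91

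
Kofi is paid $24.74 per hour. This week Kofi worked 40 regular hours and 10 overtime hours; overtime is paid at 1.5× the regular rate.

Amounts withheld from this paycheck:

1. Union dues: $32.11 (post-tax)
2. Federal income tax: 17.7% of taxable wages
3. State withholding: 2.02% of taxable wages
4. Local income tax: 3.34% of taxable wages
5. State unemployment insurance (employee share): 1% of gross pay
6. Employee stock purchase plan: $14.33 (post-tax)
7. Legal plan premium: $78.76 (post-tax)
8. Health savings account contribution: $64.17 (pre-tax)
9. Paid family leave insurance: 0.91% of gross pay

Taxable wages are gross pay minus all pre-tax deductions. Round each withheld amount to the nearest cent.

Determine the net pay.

$846.36

Regular pay: 40 × $24.74 = $989.60
Overtime pay: 10 × $24.74 × 1.5 = $371.10
Gross pay = $989.60 + $371.10 = $1,360.70
Health savings account contribution: $64.17
Taxable wages = $1,360.70 − $64.17 = $1,296.53
Federal income tax: $1,296.53 × 0.177 = $229.49
State withholding: $1,296.53 × 0.0202 = $26.19
Local income tax: $1,296.53 × 0.0334 = $43.30
State unemployment insurance (employee share): $1,360.70 × 0.01 = $13.61
Paid family leave insurance: $1,360.70 × 0.0091 = $12.38
Legal plan premium: $78.76
Employee stock purchase plan: $14.33
Union dues: $32.11
Total deductions = $64.17 + $229.49 + $26.19 + $43.30 + $13.61 + $12.38 + $78.76 + $14.33 + $32.11 = $514.34
Net pay = $1,360.70 − $514.34 = $846.36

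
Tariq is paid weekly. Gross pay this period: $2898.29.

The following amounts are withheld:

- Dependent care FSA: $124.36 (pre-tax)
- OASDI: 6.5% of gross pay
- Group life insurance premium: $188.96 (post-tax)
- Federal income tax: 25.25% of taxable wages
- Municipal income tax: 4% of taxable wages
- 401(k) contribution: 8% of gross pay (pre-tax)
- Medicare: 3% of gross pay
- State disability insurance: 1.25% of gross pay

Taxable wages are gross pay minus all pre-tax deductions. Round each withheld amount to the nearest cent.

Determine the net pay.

$1297.99

Dependent care FSA: $124.36
401(k) contribution: $2898.29 × 0.08 = $231.86
Pre-tax total = $124.36 + $231.86 = $356.22
Taxable wages = $2898.29 − $356.22 = $2542.07
Federal income tax: $2542.07 × 0.2525 = $641.87
Municipal income tax: $2542.07 × 0.04 = $101.68
Medicare: $2898.29 × 0.03 = $86.95
State disability insurance: $2898.29 × 0.0125 = $36.23
OASDI: $2898.29 × 0.065 = $188.39
Group life insurance premium: $188.96
Total deductions = $124.36 + $231.86 + $641.87 + $101.68 + $86.95 + $36.23 + $188.39 + $188.96 = $1600.30
Net pay = $2898.29 − $1600.30 = $1297.99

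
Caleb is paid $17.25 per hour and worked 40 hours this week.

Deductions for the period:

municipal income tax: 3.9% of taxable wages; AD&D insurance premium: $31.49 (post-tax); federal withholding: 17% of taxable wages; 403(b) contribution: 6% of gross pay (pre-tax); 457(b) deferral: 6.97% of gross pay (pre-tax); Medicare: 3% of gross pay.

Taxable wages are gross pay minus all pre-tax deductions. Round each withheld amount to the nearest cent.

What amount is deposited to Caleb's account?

Gross pay: 40 × $17.25 = $690.00
403(b) contribution: $690.00 × 0.06 = $41.40
457(b) deferral: $690.00 × 0.0697 = $48.09
Pre-tax total = $41.40 + $48.09 = $89.49
Taxable wages = $690.00 − $89.49 = $600.51
Municipal income tax: $600.51 × 0.039 = $23.42
Federal withholding: $600.51 × 0.17 = $102.09
Medicare: $690.00 × 0.03 = $20.70
AD&D insurance premium: $31.49
Total deductions = $41.40 + $48.09 + $23.42 + $102.09 + $20.70 + $31.49 = $267.19
Net pay = $690.00 − $267.19 = $422.81

$422.81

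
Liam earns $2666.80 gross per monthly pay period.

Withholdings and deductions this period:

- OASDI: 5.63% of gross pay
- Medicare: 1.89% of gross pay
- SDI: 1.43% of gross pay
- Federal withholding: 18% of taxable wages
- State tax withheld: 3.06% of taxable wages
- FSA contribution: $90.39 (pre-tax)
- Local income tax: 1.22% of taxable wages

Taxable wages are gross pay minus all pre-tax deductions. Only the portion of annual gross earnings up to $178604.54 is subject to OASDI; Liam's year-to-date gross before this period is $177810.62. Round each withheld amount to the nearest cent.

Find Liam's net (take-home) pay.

$1869.15

FSA contribution: $90.39
Taxable wages = $2666.80 − $90.39 = $2576.41
State tax withheld: $2576.41 × 0.0306 = $78.84
Federal withholding: $2576.41 × 0.18 = $463.75
Local income tax: $2576.41 × 0.0122 = $31.43
OASDI: only $178604.54 − $177810.62 = $793.92 of this check is subject → $793.92 × 0.0563 = $44.70
SDI: $2666.80 × 0.0143 = $38.14
Medicare: $2666.80 × 0.0189 = $50.40
Total deductions = $90.39 + $78.84 + $463.75 + $31.43 + $44.70 + $38.14 + $50.40 = $797.65
Net pay = $2666.80 − $797.65 = $1869.15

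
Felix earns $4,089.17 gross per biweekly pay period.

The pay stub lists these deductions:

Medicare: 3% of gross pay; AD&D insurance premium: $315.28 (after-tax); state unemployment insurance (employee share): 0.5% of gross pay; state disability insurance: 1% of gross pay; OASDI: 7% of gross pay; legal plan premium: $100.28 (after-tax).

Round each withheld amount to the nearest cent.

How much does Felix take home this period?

$3,203.35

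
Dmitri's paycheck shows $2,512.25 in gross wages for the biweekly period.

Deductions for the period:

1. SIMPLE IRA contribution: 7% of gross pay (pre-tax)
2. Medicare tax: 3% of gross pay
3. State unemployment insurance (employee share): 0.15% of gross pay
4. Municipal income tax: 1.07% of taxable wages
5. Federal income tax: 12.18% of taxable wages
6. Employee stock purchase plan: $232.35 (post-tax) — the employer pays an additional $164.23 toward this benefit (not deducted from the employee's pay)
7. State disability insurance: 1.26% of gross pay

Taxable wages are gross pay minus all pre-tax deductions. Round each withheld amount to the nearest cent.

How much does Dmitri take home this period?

$1,683.68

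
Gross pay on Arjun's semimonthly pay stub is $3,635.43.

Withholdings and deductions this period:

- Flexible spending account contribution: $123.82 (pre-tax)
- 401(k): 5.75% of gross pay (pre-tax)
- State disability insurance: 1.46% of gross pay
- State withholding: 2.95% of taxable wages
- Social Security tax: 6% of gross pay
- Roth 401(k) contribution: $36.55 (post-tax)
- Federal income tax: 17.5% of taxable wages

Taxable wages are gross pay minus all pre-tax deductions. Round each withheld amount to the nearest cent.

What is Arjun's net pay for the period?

$2,319.43

401(k): $3,635.43 × 0.0575 = $209.04
Flexible spending account contribution: $123.82
Pre-tax total = $209.04 + $123.82 = $332.86
Taxable wages = $3,635.43 − $332.86 = $3,302.57
State withholding: $3,302.57 × 0.0295 = $97.43
Federal income tax: $3,302.57 × 0.175 = $577.95
Social Security tax: $3,635.43 × 0.06 = $218.13
State disability insurance: $3,635.43 × 0.0146 = $53.08
Roth 401(k) contribution: $36.55
Total deductions = $209.04 + $123.82 + $97.43 + $577.95 + $218.13 + $53.08 + $36.55 = $1,316.00
Net pay = $3,635.43 − $1,316.00 = $2,319.43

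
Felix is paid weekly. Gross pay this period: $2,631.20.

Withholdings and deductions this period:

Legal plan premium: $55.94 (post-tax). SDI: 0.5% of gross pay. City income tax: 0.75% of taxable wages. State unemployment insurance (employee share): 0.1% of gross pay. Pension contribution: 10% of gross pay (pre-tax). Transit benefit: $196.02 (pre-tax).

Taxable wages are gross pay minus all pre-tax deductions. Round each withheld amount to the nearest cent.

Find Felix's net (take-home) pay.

$2,084.04

Pension contribution: $2,631.20 × 0.1 = $263.12
Transit benefit: $196.02
Pre-tax total = $263.12 + $196.02 = $459.14
Taxable wages = $2,631.20 − $459.14 = $2,172.06
City income tax: $2,172.06 × 0.0075 = $16.29
State unemployment insurance (employee share): $2,631.20 × 0.001 = $2.63
SDI: $2,631.20 × 0.005 = $13.16
Legal plan premium: $55.94
Total deductions = $263.12 + $196.02 + $16.29 + $2.63 + $13.16 + $55.94 = $547.16
Net pay = $2,631.20 − $547.16 = $2,084.04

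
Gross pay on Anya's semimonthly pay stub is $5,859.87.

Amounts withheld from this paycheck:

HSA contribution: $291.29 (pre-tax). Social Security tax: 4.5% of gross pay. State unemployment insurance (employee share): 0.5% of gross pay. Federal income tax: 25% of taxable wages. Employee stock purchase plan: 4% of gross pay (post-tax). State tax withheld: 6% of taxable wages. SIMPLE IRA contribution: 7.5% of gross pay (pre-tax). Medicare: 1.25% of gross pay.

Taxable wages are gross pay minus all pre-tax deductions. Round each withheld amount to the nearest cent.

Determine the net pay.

HSA contribution: $291.29
SIMPLE IRA contribution: $5,859.87 × 0.075 = $439.49
Pre-tax total = $291.29 + $439.49 = $730.78
Taxable wages = $5,859.87 − $730.78 = $5,129.09
State tax withheld: $5,129.09 × 0.06 = $307.75
Federal income tax: $5,129.09 × 0.25 = $1,282.27
Medicare: $5,859.87 × 0.0125 = $73.25
State unemployment insurance (employee share): $5,859.87 × 0.005 = $29.30
Social Security tax: $5,859.87 × 0.045 = $263.69
Employee stock purchase plan: $5,859.87 × 0.04 = $234.39
Total deductions = $291.29 + $439.49 + $307.75 + $1,282.27 + $73.25 + $29.30 + $263.69 + $234.39 = $2,921.43
Net pay = $5,859.87 − $2,921.43 = $2,938.44

$2,938.44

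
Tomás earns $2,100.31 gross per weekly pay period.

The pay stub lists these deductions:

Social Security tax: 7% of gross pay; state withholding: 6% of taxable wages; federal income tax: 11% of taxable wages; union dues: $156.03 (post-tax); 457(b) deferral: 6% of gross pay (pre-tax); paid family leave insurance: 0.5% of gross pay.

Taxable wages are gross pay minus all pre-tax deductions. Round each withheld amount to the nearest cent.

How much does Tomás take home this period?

$1,325.11

457(b) deferral: $2,100.31 × 0.06 = $126.02
Taxable wages = $2,100.31 − $126.02 = $1,974.29
State withholding: $1,974.29 × 0.06 = $118.46
Federal income tax: $1,974.29 × 0.11 = $217.17
Social Security tax: $2,100.31 × 0.07 = $147.02
Paid family leave insurance: $2,100.31 × 0.005 = $10.50
Union dues: $156.03
Total deductions = $126.02 + $118.46 + $217.17 + $147.02 + $10.50 + $156.03 = $775.20
Net pay = $2,100.31 − $775.20 = $1,325.11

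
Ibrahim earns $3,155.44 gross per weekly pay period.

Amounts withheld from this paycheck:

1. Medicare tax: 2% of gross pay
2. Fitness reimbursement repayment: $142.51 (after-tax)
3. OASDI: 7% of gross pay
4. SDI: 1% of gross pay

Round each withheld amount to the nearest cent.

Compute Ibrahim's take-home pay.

$2,697.39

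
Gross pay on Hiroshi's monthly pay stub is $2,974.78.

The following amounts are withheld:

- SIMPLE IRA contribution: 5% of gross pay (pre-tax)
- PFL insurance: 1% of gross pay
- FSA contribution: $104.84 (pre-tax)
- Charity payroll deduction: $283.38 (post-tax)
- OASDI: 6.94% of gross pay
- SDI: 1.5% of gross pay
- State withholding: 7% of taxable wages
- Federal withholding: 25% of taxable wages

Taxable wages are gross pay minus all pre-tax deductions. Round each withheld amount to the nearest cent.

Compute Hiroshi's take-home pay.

SIMPLE IRA contribution: $2,974.78 × 0.05 = $148.74
FSA contribution: $104.84
Pre-tax total = $148.74 + $104.84 = $253.58
Taxable wages = $2,974.78 − $253.58 = $2,721.20
Federal withholding: $2,721.20 × 0.25 = $680.30
State withholding: $2,721.20 × 0.07 = $190.48
PFL insurance: $2,974.78 × 0.01 = $29.75
SDI: $2,974.78 × 0.015 = $44.62
OASDI: $2,974.78 × 0.0694 = $206.45
Charity payroll deduction: $283.38
Total deductions = $148.74 + $104.84 + $680.30 + $190.48 + $29.75 + $44.62 + $206.45 + $283.38 = $1,688.56
Net pay = $2,974.78 − $1,688.56 = $1,286.22

$1,286.22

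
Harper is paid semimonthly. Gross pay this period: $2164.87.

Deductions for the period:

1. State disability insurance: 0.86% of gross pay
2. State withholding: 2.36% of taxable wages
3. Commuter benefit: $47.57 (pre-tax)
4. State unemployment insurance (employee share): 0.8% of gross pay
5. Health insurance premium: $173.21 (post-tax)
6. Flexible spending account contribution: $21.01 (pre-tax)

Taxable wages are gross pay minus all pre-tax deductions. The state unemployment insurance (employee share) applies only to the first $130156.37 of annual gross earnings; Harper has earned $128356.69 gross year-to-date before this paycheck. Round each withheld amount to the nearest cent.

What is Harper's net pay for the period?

Commuter benefit: $47.57
Flexible spending account contribution: $21.01
Pre-tax total = $47.57 + $21.01 = $68.58
Taxable wages = $2164.87 − $68.58 = $2096.29
State withholding: $2096.29 × 0.0236 = $49.47
State disability insurance: $2164.87 × 0.0086 = $18.62
State unemployment insurance (employee share): only $130156.37 − $128356.69 = $1799.68 of this check is subject → $1799.68 × 0.008 = $14.40
Health insurance premium: $173.21
Total deductions = $47.57 + $21.01 + $49.47 + $18.62 + $14.40 + $173.21 = $324.28
Net pay = $2164.87 − $324.28 = $1840.59

$1840.59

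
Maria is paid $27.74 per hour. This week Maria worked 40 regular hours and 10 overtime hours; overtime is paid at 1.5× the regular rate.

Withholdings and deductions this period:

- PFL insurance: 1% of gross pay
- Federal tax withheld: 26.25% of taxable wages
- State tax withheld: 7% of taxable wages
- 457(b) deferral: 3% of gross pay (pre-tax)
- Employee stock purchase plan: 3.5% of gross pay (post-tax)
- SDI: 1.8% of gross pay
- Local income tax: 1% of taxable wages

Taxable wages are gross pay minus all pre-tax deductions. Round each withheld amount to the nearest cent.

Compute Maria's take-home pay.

Regular pay: 40 × $27.74 = $1,109.60
Overtime pay: 10 × $27.74 × 1.5 = $416.10
Gross pay = $1,109.60 + $416.10 = $1,525.70
457(b) deferral: $1,525.70 × 0.03 = $45.77
Taxable wages = $1,525.70 − $45.77 = $1,479.93
Federal tax withheld: $1,479.93 × 0.2625 = $388.48
State tax withheld: $1,479.93 × 0.07 = $103.60
Local income tax: $1,479.93 × 0.01 = $14.80
PFL insurance: $1,525.70 × 0.01 = $15.26
SDI: $1,525.70 × 0.018 = $27.46
Employee stock purchase plan: $1,525.70 × 0.035 = $53.40
Total deductions = $45.77 + $388.48 + $103.60 + $14.80 + $15.26 + $27.46 + $53.40 = $648.77
Net pay = $1,525.70 − $648.77 = $876.93

$876.93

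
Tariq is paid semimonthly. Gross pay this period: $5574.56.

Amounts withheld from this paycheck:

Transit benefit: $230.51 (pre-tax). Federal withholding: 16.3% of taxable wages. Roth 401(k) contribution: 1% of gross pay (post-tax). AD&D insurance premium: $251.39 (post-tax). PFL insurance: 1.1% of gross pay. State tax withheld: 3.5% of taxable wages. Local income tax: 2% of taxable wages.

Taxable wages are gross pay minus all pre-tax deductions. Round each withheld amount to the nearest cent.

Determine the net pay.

$3810.59

Transit benefit: $230.51
Taxable wages = $5574.56 − $230.51 = $5344.05
Federal withholding: $5344.05 × 0.163 = $871.08
State tax withheld: $5344.05 × 0.035 = $187.04
Local income tax: $5344.05 × 0.02 = $106.88
PFL insurance: $5574.56 × 0.011 = $61.32
Roth 401(k) contribution: $5574.56 × 0.01 = $55.75
AD&D insurance premium: $251.39
Total deductions = $230.51 + $871.08 + $187.04 + $106.88 + $61.32 + $55.75 + $251.39 = $1763.97
Net pay = $5574.56 − $1763.97 = $3810.59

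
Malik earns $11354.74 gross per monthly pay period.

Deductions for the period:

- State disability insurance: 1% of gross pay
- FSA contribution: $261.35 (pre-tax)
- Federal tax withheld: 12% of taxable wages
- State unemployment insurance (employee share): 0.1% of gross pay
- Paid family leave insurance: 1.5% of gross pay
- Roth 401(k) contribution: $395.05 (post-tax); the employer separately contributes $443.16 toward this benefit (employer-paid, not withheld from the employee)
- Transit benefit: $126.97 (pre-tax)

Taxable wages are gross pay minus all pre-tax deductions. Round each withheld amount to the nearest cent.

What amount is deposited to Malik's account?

$8960.18

Transit benefit: $126.97
FSA contribution: $261.35
Pre-tax total = $126.97 + $261.35 = $388.32
Taxable wages = $11354.74 − $388.32 = $10966.42
Federal tax withheld: $10966.42 × 0.12 = $1315.97
State disability insurance: $11354.74 × 0.01 = $113.55
Paid family leave insurance: $11354.74 × 0.015 = $170.32
State unemployment insurance (employee share): $11354.74 × 0.001 = $11.35
Roth 401(k) contribution: $395.05
(Employer's $443.16 toward Roth 401(k) contribution is not withheld from the employee.)
Total deductions = $126.97 + $261.35 + $1315.97 + $113.55 + $170.32 + $11.35 + $395.05 = $2394.56
Net pay = $11354.74 − $2394.56 = $8960.18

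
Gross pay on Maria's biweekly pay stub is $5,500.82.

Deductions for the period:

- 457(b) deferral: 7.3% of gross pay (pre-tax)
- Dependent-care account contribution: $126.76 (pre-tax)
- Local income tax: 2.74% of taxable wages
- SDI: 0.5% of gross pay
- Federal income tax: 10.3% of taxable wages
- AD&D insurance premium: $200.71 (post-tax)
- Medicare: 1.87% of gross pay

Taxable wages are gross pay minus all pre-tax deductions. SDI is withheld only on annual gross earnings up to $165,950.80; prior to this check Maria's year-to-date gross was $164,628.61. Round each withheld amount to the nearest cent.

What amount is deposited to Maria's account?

Dependent-care account contribution: $126.76
457(b) deferral: $5,500.82 × 0.073 = $401.56
Pre-tax total = $126.76 + $401.56 = $528.32
Taxable wages = $5,500.82 − $528.32 = $4,972.50
Local income tax: $4,972.50 × 0.0274 = $136.25
Federal income tax: $4,972.50 × 0.103 = $512.17
Medicare: $5,500.82 × 0.0187 = $102.87
SDI: only $165,950.80 − $164,628.61 = $1,322.19 of this check is subject → $1,322.19 × 0.005 = $6.61
AD&D insurance premium: $200.71
Total deductions = $126.76 + $401.56 + $136.25 + $512.17 + $102.87 + $6.61 + $200.71 = $1,486.93
Net pay = $5,500.82 − $1,486.93 = $4,013.89

$4,013.89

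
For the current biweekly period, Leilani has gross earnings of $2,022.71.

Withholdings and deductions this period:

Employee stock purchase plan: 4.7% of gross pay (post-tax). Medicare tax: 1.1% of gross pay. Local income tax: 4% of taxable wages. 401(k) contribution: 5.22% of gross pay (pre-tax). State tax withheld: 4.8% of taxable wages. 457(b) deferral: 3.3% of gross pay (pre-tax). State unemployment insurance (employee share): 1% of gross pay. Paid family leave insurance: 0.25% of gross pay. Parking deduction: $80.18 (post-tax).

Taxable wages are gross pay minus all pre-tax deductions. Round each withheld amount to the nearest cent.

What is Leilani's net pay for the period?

$1,464.75

457(b) deferral: $2,022.71 × 0.033 = $66.75
401(k) contribution: $2,022.71 × 0.0522 = $105.59
Pre-tax total = $66.75 + $105.59 = $172.34
Taxable wages = $2,022.71 − $172.34 = $1,850.37
Local income tax: $1,850.37 × 0.04 = $74.01
State tax withheld: $1,850.37 × 0.048 = $88.82
Medicare tax: $2,022.71 × 0.011 = $22.25
State unemployment insurance (employee share): $2,022.71 × 0.01 = $20.23
Paid family leave insurance: $2,022.71 × 0.0025 = $5.06
Parking deduction: $80.18
Employee stock purchase plan: $2,022.71 × 0.047 = $95.07
Total deductions = $66.75 + $105.59 + $74.01 + $88.82 + $22.25 + $20.23 + $5.06 + $80.18 + $95.07 = $557.96
Net pay = $2,022.71 − $557.96 = $1,464.75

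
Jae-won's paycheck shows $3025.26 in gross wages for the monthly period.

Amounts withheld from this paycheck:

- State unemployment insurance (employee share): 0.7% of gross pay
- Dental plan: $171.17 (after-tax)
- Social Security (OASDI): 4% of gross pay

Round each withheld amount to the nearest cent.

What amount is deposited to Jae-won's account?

$2711.90

State unemployment insurance (employee share): $3025.26 × 0.007 = $21.18
Social Security (OASDI): $3025.26 × 0.04 = $121.01
Dental plan: $171.17
Total deductions = $21.18 + $121.01 + $171.17 = $313.36
Net pay = $3025.26 − $313.36 = $2711.90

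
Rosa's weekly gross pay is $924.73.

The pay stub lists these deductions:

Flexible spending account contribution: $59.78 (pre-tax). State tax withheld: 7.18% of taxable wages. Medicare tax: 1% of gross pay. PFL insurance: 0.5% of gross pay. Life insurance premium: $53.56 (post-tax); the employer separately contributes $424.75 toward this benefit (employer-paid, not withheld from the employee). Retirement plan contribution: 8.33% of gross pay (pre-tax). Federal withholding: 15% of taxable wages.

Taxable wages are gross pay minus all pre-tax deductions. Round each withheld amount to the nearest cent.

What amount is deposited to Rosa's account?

$545.73

Flexible spending account contribution: $59.78
Retirement plan contribution: $924.73 × 0.0833 = $77.03
Pre-tax total = $59.78 + $77.03 = $136.81
Taxable wages = $924.73 − $136.81 = $787.92
Federal withholding: $787.92 × 0.15 = $118.19
State tax withheld: $787.92 × 0.0718 = $56.57
PFL insurance: $924.73 × 0.005 = $4.62
Medicare tax: $924.73 × 0.01 = $9.25
Life insurance premium: $53.56
(Employer's $424.75 toward life insurance premium is not withheld from the employee.)
Total deductions = $59.78 + $77.03 + $118.19 + $56.57 + $4.62 + $9.25 + $53.56 = $379.00
Net pay = $924.73 − $379.00 = $545.73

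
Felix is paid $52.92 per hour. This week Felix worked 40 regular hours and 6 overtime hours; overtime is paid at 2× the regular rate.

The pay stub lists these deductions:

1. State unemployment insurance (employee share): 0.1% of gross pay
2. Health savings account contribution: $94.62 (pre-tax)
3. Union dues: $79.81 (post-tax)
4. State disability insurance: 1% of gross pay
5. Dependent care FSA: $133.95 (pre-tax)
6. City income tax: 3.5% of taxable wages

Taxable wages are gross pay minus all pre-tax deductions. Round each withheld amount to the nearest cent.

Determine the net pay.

Regular pay: 40 × $52.92 = $2116.80
Overtime pay: 6 × $52.92 × 2 = $635.04
Gross pay = $2116.80 + $635.04 = $2751.84
Health savings account contribution: $94.62
Dependent care FSA: $133.95
Pre-tax total = $94.62 + $133.95 = $228.57
Taxable wages = $2751.84 − $228.57 = $2523.27
City income tax: $2523.27 × 0.035 = $88.31
State unemployment insurance (employee share): $2751.84 × 0.001 = $2.75
State disability insurance: $2751.84 × 0.01 = $27.52
Union dues: $79.81
Total deductions = $94.62 + $133.95 + $88.31 + $2.75 + $27.52 + $79.81 = $426.96
Net pay = $2751.84 − $426.96 = $2324.88

$2324.88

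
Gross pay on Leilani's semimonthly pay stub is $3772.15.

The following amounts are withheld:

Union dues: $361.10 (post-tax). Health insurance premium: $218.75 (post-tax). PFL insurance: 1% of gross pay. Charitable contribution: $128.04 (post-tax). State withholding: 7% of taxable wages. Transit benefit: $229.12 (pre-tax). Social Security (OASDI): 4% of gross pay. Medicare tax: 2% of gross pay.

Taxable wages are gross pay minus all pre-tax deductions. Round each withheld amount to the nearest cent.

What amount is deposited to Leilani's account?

Transit benefit: $229.12
Taxable wages = $3772.15 − $229.12 = $3543.03
State withholding: $3543.03 × 0.07 = $248.01
PFL insurance: $3772.15 × 0.01 = $37.72
Social Security (OASDI): $3772.15 × 0.04 = $150.89
Medicare tax: $3772.15 × 0.02 = $75.44
Health insurance premium: $218.75
Union dues: $361.10
Charitable contribution: $128.04
Total deductions = $229.12 + $248.01 + $37.72 + $150.89 + $75.44 + $218.75 + $361.10 + $128.04 = $1449.07
Net pay = $3772.15 − $1449.07 = $2323.08

$2323.08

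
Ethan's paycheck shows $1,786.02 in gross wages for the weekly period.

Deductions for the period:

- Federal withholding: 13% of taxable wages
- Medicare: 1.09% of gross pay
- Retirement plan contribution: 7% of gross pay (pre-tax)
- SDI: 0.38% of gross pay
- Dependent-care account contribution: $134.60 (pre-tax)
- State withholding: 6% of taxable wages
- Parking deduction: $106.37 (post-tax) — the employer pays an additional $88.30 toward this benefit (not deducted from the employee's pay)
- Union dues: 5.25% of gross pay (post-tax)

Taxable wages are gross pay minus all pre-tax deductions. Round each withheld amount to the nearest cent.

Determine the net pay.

$1,009.99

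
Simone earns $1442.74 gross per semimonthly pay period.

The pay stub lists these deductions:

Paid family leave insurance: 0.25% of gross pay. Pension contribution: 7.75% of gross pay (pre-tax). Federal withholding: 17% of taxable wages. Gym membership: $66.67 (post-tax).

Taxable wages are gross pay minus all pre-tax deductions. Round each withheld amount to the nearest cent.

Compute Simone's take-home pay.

Pension contribution: $1442.74 × 0.0775 = $111.81
Taxable wages = $1442.74 − $111.81 = $1330.93
Federal withholding: $1330.93 × 0.17 = $226.26
Paid family leave insurance: $1442.74 × 0.0025 = $3.61
Gym membership: $66.67
Total deductions = $111.81 + $226.26 + $3.61 + $66.67 = $408.35
Net pay = $1442.74 − $408.35 = $1034.39

$1034.39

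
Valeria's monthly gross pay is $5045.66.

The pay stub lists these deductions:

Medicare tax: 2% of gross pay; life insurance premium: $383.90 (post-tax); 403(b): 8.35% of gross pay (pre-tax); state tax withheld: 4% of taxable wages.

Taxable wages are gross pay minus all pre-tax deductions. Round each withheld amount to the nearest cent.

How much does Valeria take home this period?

403(b): $5045.66 × 0.0835 = $421.31
Taxable wages = $5045.66 − $421.31 = $4624.35
State tax withheld: $4624.35 × 0.04 = $184.97
Medicare tax: $5045.66 × 0.02 = $100.91
Life insurance premium: $383.90
Total deductions = $421.31 + $184.97 + $100.91 + $383.90 = $1091.09
Net pay = $5045.66 − $1091.09 = $3954.57

$3954.57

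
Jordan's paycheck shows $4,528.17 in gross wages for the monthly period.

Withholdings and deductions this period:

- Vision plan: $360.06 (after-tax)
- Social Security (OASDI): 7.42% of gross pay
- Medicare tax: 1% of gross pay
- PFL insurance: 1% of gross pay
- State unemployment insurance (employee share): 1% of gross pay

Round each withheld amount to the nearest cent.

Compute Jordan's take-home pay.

$3,696.28

PFL insurance: $4,528.17 × 0.01 = $45.28
Medicare tax: $4,528.17 × 0.01 = $45.28
State unemployment insurance (employee share): $4,528.17 × 0.01 = $45.28
Social Security (OASDI): $4,528.17 × 0.0742 = $335.99
Vision plan: $360.06
Total deductions = $45.28 + $45.28 + $45.28 + $335.99 + $360.06 = $831.89
Net pay = $4,528.17 − $831.89 = $3,696.28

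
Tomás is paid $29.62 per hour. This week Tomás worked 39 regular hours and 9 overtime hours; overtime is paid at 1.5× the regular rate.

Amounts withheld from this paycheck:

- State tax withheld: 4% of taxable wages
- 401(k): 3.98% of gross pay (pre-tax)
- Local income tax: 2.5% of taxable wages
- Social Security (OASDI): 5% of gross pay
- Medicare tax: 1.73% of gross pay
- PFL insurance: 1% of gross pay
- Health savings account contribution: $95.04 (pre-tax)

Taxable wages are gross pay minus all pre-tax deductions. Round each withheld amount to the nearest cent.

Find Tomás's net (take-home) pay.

Regular pay: 39 × $29.62 = $1155.18
Overtime pay: 9 × $29.62 × 1.5 = $399.87
Gross pay = $1155.18 + $399.87 = $1555.05
Health savings account contribution: $95.04
401(k): $1555.05 × 0.0398 = $61.89
Pre-tax total = $95.04 + $61.89 = $156.93
Taxable wages = $1555.05 − $156.93 = $1398.12
State tax withheld: $1398.12 × 0.04 = $55.92
Local income tax: $1398.12 × 0.025 = $34.95
Medicare tax: $1555.05 × 0.0173 = $26.90
PFL insurance: $1555.05 × 0.01 = $15.55
Social Security (OASDI): $1555.05 × 0.05 = $77.75
Total deductions = $95.04 + $61.89 + $55.92 + $34.95 + $26.90 + $15.55 + $77.75 = $368.00
Net pay = $1555.05 − $368.00 = $1187.05

$1187.05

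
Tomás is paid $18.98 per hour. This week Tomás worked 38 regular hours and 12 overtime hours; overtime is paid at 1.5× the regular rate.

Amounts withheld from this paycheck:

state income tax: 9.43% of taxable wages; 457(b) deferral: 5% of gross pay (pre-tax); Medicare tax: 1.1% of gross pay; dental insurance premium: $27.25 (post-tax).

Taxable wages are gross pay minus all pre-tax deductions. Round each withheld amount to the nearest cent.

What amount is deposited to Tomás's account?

$875.58

Regular pay: 38 × $18.98 = $721.24
Overtime pay: 12 × $18.98 × 1.5 = $341.64
Gross pay = $721.24 + $341.64 = $1,062.88
457(b) deferral: $1,062.88 × 0.05 = $53.14
Taxable wages = $1,062.88 − $53.14 = $1,009.74
State income tax: $1,009.74 × 0.0943 = $95.22
Medicare tax: $1,062.88 × 0.011 = $11.69
Dental insurance premium: $27.25
Total deductions = $53.14 + $95.22 + $11.69 + $27.25 = $187.30
Net pay = $1,062.88 − $187.30 = $875.58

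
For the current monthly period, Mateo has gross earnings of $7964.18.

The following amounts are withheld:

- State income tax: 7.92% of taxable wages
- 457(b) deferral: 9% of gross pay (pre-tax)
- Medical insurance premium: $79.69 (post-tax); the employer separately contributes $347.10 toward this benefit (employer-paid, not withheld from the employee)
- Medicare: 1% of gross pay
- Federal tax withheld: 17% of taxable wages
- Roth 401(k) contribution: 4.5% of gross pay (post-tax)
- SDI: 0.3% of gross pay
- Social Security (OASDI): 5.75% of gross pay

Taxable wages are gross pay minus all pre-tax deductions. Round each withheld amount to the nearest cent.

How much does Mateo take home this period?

$4441.80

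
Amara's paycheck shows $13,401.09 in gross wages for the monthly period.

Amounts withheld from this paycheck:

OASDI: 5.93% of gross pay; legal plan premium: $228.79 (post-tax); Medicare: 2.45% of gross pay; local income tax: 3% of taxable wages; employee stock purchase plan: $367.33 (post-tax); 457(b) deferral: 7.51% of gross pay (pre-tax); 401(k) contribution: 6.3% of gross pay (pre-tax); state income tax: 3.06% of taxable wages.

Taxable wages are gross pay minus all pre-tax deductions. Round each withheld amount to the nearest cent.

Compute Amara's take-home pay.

457(b) deferral: $13,401.09 × 0.0751 = $1,006.42
401(k) contribution: $13,401.09 × 0.063 = $844.27
Pre-tax total = $1,006.42 + $844.27 = $1,850.69
Taxable wages = $13,401.09 − $1,850.69 = $11,550.40
State income tax: $11,550.40 × 0.0306 = $353.44
Local income tax: $11,550.40 × 0.03 = $346.51
OASDI: $13,401.09 × 0.0593 = $794.68
Medicare: $13,401.09 × 0.0245 = $328.33
Legal plan premium: $228.79
Employee stock purchase plan: $367.33
Total deductions = $1,006.42 + $844.27 + $353.44 + $346.51 + $794.68 + $328.33 + $228.79 + $367.33 = $4,269.77
Net pay = $13,401.09 − $4,269.77 = $9,131.32

$9,131.32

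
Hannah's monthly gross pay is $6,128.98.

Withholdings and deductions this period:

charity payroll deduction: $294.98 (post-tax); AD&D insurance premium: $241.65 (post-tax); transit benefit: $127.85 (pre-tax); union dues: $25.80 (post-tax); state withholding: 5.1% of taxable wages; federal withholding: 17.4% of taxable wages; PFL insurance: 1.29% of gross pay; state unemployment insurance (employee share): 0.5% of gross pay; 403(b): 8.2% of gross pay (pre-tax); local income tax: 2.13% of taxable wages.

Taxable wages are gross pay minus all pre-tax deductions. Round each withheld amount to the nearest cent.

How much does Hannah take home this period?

$3,472.12

Transit benefit: $127.85
403(b): $6,128.98 × 0.082 = $502.58
Pre-tax total = $127.85 + $502.58 = $630.43
Taxable wages = $6,128.98 − $630.43 = $5,498.55
Local income tax: $5,498.55 × 0.0213 = $117.12
State withholding: $5,498.55 × 0.051 = $280.43
Federal withholding: $5,498.55 × 0.174 = $956.75
PFL insurance: $6,128.98 × 0.0129 = $79.06
State unemployment insurance (employee share): $6,128.98 × 0.005 = $30.64
AD&D insurance premium: $241.65
Union dues: $25.80
Charity payroll deduction: $294.98
Total deductions = $127.85 + $502.58 + $117.12 + $280.43 + $956.75 + $79.06 + $30.64 + $241.65 + $25.80 + $294.98 = $2,656.86
Net pay = $6,128.98 − $2,656.86 = $3,472.12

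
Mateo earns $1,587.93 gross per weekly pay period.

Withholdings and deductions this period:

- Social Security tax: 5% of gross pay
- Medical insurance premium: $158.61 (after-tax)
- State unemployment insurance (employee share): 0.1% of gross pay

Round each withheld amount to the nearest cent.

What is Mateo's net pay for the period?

$1,348.33

Social Security tax: $1,587.93 × 0.05 = $79.40
State unemployment insurance (employee share): $1,587.93 × 0.001 = $1.59
Medical insurance premium: $158.61
Total deductions = $79.40 + $1.59 + $158.61 = $239.60
Net pay = $1,587.93 − $239.60 = $1,348.33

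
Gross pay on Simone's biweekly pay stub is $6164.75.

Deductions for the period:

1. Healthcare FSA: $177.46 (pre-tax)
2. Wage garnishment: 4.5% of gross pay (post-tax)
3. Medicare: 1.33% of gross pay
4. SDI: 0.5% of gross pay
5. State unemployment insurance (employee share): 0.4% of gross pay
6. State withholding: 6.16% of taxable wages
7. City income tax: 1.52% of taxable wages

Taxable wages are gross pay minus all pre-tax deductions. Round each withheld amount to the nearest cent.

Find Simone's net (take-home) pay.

$5112.58

Healthcare FSA: $177.46
Taxable wages = $6164.75 − $177.46 = $5987.29
City income tax: $5987.29 × 0.0152 = $91.01
State withholding: $5987.29 × 0.0616 = $368.82
SDI: $6164.75 × 0.005 = $30.82
State unemployment insurance (employee share): $6164.75 × 0.004 = $24.66
Medicare: $6164.75 × 0.0133 = $81.99
Wage garnishment: $6164.75 × 0.045 = $277.41
Total deductions = $177.46 + $91.01 + $368.82 + $30.82 + $24.66 + $81.99 + $277.41 = $1052.17
Net pay = $6164.75 − $1052.17 = $5112.58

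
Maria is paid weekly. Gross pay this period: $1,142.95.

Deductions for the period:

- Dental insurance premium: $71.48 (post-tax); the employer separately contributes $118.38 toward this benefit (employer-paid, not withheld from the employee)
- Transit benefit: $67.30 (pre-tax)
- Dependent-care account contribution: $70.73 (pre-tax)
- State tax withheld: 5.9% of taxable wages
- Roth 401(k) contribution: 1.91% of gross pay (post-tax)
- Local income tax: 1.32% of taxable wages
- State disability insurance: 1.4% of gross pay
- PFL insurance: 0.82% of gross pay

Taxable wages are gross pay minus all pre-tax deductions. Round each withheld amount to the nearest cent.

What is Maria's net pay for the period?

$813.69

Dependent-care account contribution: $70.73
Transit benefit: $67.30
Pre-tax total = $70.73 + $67.30 = $138.03
Taxable wages = $1,142.95 − $138.03 = $1,004.92
State tax withheld: $1,004.92 × 0.059 = $59.29
Local income tax: $1,004.92 × 0.0132 = $13.26
State disability insurance: $1,142.95 × 0.014 = $16.00
PFL insurance: $1,142.95 × 0.0082 = $9.37
Dental insurance premium: $71.48
Roth 401(k) contribution: $1,142.95 × 0.0191 = $21.83
(Employer's $118.38 toward dental insurance premium is not withheld from the employee.)
Total deductions = $70.73 + $67.30 + $59.29 + $13.26 + $16.00 + $9.37 + $71.48 + $21.83 = $329.26
Net pay = $1,142.95 − $329.26 = $813.69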